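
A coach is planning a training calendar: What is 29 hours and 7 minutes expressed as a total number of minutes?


Hours: 29
Minutes: 7
Convert hours to minutes: 29 x 60 = 1740
Add remaining minutes: 1740 + 7 = 1747

1747


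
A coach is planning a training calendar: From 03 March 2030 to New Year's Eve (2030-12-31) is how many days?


Start: March 03, 2030
End: December 31, 2030
Days left in March: 28
April: 30
May: 31
June: 30
July: 31
... plus remaining months
Sum of remaining months: 275
Total: 28 + 275 = 303

303


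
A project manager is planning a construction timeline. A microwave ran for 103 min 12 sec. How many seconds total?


Minutes: 103
Extra seconds: 12
Seconds per minute: 60
Minutes to seconds: 103 x 60 = 6180
Total: 6180 + 12 = 6192

6192


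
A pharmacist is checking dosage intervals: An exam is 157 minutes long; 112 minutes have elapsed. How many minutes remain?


Total budget: 157 minutes
Time used: 112 minutes
Remaining: 157 - 112 = 45 minutes
Percent used: 71.3%
Percent remaining: 28.7%

45


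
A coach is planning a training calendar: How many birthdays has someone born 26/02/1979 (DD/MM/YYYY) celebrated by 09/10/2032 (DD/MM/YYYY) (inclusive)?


Birth: 1979-02-26
Reference: 2032-10-09
Year difference: 2032 - 1979 = 53
Has birthday (02-26) occurred by 10-09? Yes
Age in full years: 53

53


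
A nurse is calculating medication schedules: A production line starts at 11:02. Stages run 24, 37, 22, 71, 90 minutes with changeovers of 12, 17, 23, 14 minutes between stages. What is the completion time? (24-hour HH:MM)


Start: 11:02 = 662 min from midnight
  after task 1 (24 min): 11:26
  after break (12 min): 11:38
  after task 2 (37 min): 12:15
  after break (17 min): 12:32
  after task 3 (22 min): 12:54
  after break (23 min): 13:17
  after task 4 (71 min): 14:28
  after break (14 min): 14:42
  after task 5 (90 min): 16:12
Total elapsed: 310 minutes
End time: 16:12

16:12


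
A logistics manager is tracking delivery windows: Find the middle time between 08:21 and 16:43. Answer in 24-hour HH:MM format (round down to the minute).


Start time: 08:21 = 501 minutes from midnight
End time: 16:43 = 1003 minutes from midnight
Sum: 501 + 1003 = 1504
Midpoint: 1504 / 2 = 752 minutes
Convert: 752 / 60 = 12 hours, 32 minutes
Result: 12:32

12:32


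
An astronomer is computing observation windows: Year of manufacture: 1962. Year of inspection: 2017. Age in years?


Birth year: 1962
Current year: 2017
Age = current year - birth year
Age = 2017 - 1962 = 55

55


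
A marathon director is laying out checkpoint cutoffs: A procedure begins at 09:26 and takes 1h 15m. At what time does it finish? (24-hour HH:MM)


Start time: 09:26
Adding: 1 hours 15 minutes
Minutes: 26 + 15 = 41
Hours: 9 + 1 + 0 = 10
Result: 10:41

10:41


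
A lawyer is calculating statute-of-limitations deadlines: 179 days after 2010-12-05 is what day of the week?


Start: 2010-12-05 (Sunday)
Step 1 - find target date: add 179 days
  2010-12-05 + 179 days = 2011-06-02
Step 2 - day of week:
  179 mod 7 = 4
  Sunday + 4 days -> Thursday
Result: Thursday (2011-06-02)

Thursday


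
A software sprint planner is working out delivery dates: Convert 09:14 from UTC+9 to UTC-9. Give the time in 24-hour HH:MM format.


Local time: 09:14 at UTC+9 (offset 9h)
Target zone: UTC-9 (offset -9h)
Difference: -9 - (9) = -18 hours
Calculation: 9 + (-18) = -9
Wraparound: (-9) mod 24 = 15
Result: 15:14

15:14


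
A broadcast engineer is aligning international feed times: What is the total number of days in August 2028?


Month: August
Year: 2028
August is a 31-day month
Total: 31 days

31


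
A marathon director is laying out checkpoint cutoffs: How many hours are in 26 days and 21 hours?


Days: 26
Extra hours: 21
Hours per day: 24
Days to hours: 26 x 24 = 624
Total: 624 + 21 = 645

645


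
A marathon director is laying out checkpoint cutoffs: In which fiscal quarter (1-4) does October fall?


Month: October (month 10)
Q1: January-March (months 1-3)
Q2: April-June (months 4-6)
Q3: July-September (months 7-9)
Q4: October-December (months 10-12)
Month 10 falls in Q4

4


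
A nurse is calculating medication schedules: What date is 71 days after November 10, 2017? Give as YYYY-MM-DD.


Start: 2017-11-10
Adding 71 days
Days remaining in November: 20
After November: 51 days still to add
December 2017: 31 days, 20 remaining
January 2018 has 31 days, need 20
Result: 2018-01-20

2018-01-20


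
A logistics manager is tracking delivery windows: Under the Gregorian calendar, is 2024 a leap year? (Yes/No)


Year: 2024
Divisible by 4? 2024 / 4 = 506.0 -> Yes
Divisible by 100? 2024 / 100 = 20.24 -> No
Divisible by 4 but not 100, so it IS a leap year

Yes


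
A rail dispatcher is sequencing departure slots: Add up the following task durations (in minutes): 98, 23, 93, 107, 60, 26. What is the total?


Durations: 98, 23, 93, 107, 60, 26
Running sum: 98
+ 23 = 121
+ 93 = 214
+ 107 = 321
+ 60 = 381
+ 26 = 407
Total duration: 407 minutes
That is 6 hours and 47 minutes

407


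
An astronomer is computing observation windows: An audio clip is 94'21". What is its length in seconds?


Minutes: 94
Seconds: 21
Convert minutes to seconds: 94 x 60 = 5640
Add remaining seconds: 5640 + 21 = 5661

5661


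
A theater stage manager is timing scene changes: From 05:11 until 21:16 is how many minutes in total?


Start time: 05:11 = 311 minutes from midnight
End time: 21:16 = 1276 minutes from midnight
Difference: 1276 - 311 = 965 minutes
That is 16 hours and 5 minutes

965


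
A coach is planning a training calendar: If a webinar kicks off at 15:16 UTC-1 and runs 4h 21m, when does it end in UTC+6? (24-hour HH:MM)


Start: 15:16 in UTC-1
Step 1 - add duration:
  minutes: 16 + 21 = 37
  hours: 15 + 4 + 0 = 19
  end in UTC-1: 19:37
Step 2 - convert UTC-1 -> UTC+6:
  offset difference: 6 - (-1) = 7 hours
  19 + (7) = 26 -> mod 24 = 2
Result: 02:37 in UTC+6

02:37


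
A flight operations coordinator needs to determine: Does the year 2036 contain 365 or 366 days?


Year: 2036
Check leap year rules:
Divisible by 4? Yes
Divisible by 100? No
2036 is a leap year
Days: 366

366


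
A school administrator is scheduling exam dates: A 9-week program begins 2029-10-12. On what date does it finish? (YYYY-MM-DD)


Start: 2029-10-12
Weeks to add: 9
Convert to days: 9 x 7 = 63 days
Add 63 days to 2029-10-12
Result: 2029-12-14

2029-12-14


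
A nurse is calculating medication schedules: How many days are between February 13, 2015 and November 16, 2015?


Start date: 2015-02-13
End date: 2015-11-16
Feb 2015: +16 days
Mar 2015: +31 days
Apr 2015: +30 days
... (7 more months)
Total: 276 days

276


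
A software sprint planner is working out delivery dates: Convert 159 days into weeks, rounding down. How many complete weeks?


Total days: 159
Days per week: 7
Division: 159 / 7 = 22 remainder 5
Complete weeks: 22
Remaining days: 5

22


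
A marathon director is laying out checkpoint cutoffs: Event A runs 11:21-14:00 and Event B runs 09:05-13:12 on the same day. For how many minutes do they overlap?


Interval A: [681, 840] minutes from midnight
Interval B: [545, 792] minutes from midnight
Overlap start = max(681, 545) = 681
Overlap end = min(840, 792) = 792
Overlap = 792 - 681 = 111 minutes

111


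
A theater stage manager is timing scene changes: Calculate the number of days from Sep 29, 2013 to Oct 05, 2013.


Start date: 2013-09-29
End date: 2013-10-05
Sep 2013: +2 days
Oct 2013: +4 days
Total: 6 days

6


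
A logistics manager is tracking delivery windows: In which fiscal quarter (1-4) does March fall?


Month: March (month 3)
Q1: January-March (months 1-3)
Q2: April-June (months 4-6)
Q3: July-September (months 7-9)
Q4: October-December (months 10-12)
Month 3 falls in Q1

1


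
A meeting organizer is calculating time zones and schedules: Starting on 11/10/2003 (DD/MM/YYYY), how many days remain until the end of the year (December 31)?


Start: October 11, 2003
End: December 31, 2003
Days left in October: 20
November: 30
December: 31
Sum of remaining months: 61
Total: 20 + 61 = 81

81


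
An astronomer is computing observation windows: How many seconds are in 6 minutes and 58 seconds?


Minutes: 6
Seconds: 58
Convert minutes to seconds: 6 x 60 = 360
Add remaining seconds: 360 + 58 = 418

418


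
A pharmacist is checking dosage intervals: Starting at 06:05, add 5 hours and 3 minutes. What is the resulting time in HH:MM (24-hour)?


Start time: 06:05
Adding: 5 hours 3 minutes
Minutes: 5 + 3 = 8
Hours: 6 + 5 + 0 = 11
Result: 11:08

11:08


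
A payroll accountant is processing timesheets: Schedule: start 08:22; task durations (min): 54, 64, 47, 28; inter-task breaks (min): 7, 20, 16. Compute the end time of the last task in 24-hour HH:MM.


Start: 08:22 = 502 min from midnight
  after task 1 (54 min): 09:16
  after break (7 min): 09:23
  after task 2 (64 min): 10:27
  after break (20 min): 10:47
  after task 3 (47 min): 11:34
  after break (16 min): 11:50
  after task 4 (28 min): 12:18
Total elapsed: 236 minutes
End time: 12:18

12:18


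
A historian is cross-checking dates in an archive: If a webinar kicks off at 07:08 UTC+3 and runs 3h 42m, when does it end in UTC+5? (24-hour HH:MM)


Start: 07:08 in UTC+3
Step 1 - add duration:
  minutes: 8 + 42 = 50
  hours: 7 + 3 + 0 = 10
  end in UTC+3: 10:50
Step 2 - convert UTC+3 -> UTC+5:
  offset difference: 5 - (3) = 2 hours
  10 + (2) = 12 -> mod 24 = 12
Result: 12:50 in UTC+5

12:50


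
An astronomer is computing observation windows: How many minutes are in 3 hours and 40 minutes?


Hours: 3
Minutes: 40
Convert hours to minutes: 3 x 60 = 180
Add remaining minutes: 180 + 40 = 220

220


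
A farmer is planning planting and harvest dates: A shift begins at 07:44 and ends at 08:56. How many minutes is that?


Start time: 07:44 = 464 minutes from midnight
End time: 08:56 = 536 minutes from midnight
Difference: 536 - 464 = 72 minutes
That is 1 hours and 12 minutes

72


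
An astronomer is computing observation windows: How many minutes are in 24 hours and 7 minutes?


Hours: 24
Extra minutes: 7
Minutes per hour: 60
Hours to minutes: 24 x 60 = 1440
Total: 1440 + 7 = 1447

1447


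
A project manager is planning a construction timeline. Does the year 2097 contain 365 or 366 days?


Year: 2097
Check leap year rules:
Divisible by 4? No
2097 is not a leap year
Days: 365

365


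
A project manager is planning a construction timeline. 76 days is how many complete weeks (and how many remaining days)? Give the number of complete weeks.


Total days: 76
Days per week: 7
Division: 76 / 7 = 10 remainder 6
Complete weeks: 10
Remaining days: 6

10


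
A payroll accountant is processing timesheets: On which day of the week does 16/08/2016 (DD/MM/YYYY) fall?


Date: 2016-08-16
January 1, 2016 is a Friday
Day of year: 229
Offset from Jan 1: 228 days
228 mod 7 = 4
Result: Tuesday

Tuesday


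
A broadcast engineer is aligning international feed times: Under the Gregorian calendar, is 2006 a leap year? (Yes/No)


Year: 2006
Divisible by 4? 2006 / 4 = 501.5 -> No
Not divisible by 4, so NOT a leap year

No


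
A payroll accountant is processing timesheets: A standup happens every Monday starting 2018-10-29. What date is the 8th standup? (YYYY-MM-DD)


First occurrence: 2018-10-29 (occurrence 1)
Each occurrence is 7 days after the previous.
Occurrence 8 is 7 weeks after the first.
7 weeks = 49 days
2018-10-29 + 49 days = 2018-12-17

2018-12-17


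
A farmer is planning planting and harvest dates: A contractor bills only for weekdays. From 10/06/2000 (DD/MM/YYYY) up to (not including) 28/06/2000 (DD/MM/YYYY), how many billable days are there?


Start: 2000-06-10 (Saturday)
End (exclusive): 2000-06-28 (Wednesday)
Total calendar days: 18
Full weeks: 18 // 7 = 2 -> 10 weekdays
Remaining 4 days starting on Saturday:
  Sat(-), Sun(-), Mon(w), Tue(w) -> 2 weekdays
Total business days: 10 + 2 = 12

12


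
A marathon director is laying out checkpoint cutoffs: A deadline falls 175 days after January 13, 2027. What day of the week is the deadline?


Start: 2027-01-13 (Wednesday)
Step 1 - find target date: add 175 days
  2027-01-13 + 175 days = 2027-07-07
Step 2 - day of week:
  175 mod 7 = 0
  Wednesday + 0 days -> Wednesday
Result: Wednesday (2027-07-07)

Wednesday


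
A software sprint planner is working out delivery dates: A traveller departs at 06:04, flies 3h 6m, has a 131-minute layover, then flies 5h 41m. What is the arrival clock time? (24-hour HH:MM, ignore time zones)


Depart: 06:04
Leg 1: +186 min -> 09:10
Layover: +131 min -> 11:21
Leg 2: +341 min -> 17:02
Total travel: 658 minutes = 10h 58m
Arrival: 17:02

17:02


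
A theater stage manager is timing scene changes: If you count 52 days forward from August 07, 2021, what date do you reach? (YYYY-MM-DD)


Start: 2021-08-07
Adding 52 days
Days remaining in August: 24
After August: 28 days still to add
September 2021 has 30 days, need 28
Result: 2021-09-28

2021-09-28


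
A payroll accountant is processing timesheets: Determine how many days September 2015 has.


Month: September
Year: 2015
September is a 30-day month
Total: 30 days

30


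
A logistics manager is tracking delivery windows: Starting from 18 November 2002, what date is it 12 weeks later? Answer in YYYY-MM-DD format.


Start: 2002-11-18
Weeks to add: 12
Convert to days: 12 x 7 = 84 days
Add 84 days to 2002-11-18
Result: 2003-02-10

2003-02-10


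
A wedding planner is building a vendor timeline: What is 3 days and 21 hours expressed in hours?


Days: 3
Extra hours: 21
Hours per day: 24
Days to hours: 3 x 24 = 72
Total: 72 + 21 = 93

93


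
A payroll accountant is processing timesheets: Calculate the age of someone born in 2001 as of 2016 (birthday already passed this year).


Birth year: 2001
Current year: 2016
Age = current year - birth year
Age = 2016 - 2001 = 15

15


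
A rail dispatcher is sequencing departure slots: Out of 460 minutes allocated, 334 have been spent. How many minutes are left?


Total budget: 460 minutes
Time used: 334 minutes
Remaining: 460 - 334 = 126 minutes
Percent used: 72.6%
Percent remaining: 27.4%

126


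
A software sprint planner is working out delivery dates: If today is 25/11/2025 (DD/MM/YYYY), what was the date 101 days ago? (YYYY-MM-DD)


Start: 2025-11-25
Subtracting 101 days
Days already passed in November: 25
After going back through November: 76 more days to subtract
October 2025: 31 days, 45 remaining
September 2025: 30 days, 15 remaining
August 2025 has 31 days, need 15
Result: 2025-08-16

2025-08-16


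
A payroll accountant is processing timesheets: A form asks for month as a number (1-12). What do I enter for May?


Calendar month order:
4. April
5. May <--
6. June
May is month number 5

5


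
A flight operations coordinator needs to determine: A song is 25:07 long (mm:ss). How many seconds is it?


Minutes: 25
Extra seconds: 7
Seconds per minute: 60
Minutes to seconds: 25 x 60 = 1500
Total: 1500 + 7 = 1507

1507


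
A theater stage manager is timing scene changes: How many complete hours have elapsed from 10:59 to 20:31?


Start: 10:59
End: 20:31
Hour difference: 20 - 10 = 10 hours
Minute difference: 31 - 59 = -28 minutes
Total minutes: 572
Complete hours: 572 / 60 = 9 (remainder 32)

9


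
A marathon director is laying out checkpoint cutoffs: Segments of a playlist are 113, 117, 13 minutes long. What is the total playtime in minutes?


Durations: 113, 117, 13
Running sum: 113
+ 117 = 230
+ 13 = 243
Total duration: 243 minutes
That is 4 hours and 3 minutes

243


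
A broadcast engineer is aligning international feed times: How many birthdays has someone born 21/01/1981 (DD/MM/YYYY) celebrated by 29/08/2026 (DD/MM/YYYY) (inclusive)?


Birth: 1981-01-21
Reference: 2026-08-29
Year difference: 2026 - 1981 = 45
Has birthday (01-21) occurred by 08-29? Yes
Age in full years: 45

45


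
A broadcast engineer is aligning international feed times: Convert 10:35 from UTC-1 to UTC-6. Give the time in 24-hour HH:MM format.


Local time: 10:35 at UTC-1 (offset -1h)
Target zone: UTC-6 (offset -6h)
Difference: -6 - (-1) = -5 hours
Calculation: 10 + (-5) = 5
Result: 05:35

05:35


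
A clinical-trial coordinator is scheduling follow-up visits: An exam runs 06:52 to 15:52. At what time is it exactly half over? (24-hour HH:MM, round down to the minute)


Start time: 06:52 = 412 minutes from midnight
End time: 15:52 = 952 minutes from midnight
Sum: 412 + 952 = 1364
Midpoint: 1364 / 2 = 682 minutes
Convert: 682 / 60 = 11 hours, 22 minutes
Result: 11:22

11:22


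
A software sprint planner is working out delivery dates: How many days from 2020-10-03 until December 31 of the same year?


Start: October 03, 2020
End: December 31, 2020
Days left in October: 28
November: 30
December: 31
Sum of remaining months: 61
Total: 28 + 61 = 89

89


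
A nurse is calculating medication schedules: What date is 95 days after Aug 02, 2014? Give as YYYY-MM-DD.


Start: 2014-08-02
Adding 95 days
Days remaining in August: 29
After August: 66 days still to add
September 2014: 30 days, 36 remaining
October 2014: 31 days, 5 remaining
November 2014 has 30 days, need 5
Result: 2014-11-05

2014-11-05


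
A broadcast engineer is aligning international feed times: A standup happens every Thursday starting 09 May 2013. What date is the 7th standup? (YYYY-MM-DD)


First occurrence: 2013-05-09 (occurrence 1)
Each occurrence is 7 days after the previous.
Occurrence 7 is 6 weeks after the first.
6 weeks = 42 days
2013-05-09 + 42 days = 2013-06-20

2013-06-20


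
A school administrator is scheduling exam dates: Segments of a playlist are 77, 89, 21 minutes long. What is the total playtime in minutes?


Durations: 77, 89, 21
Running sum: 77
+ 89 = 166
+ 21 = 187
Total duration: 187 minutes
That is 3 hours and 7 minutes

187


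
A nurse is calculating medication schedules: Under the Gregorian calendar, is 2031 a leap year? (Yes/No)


Year: 2031
Divisible by 4? 2031 / 4 = 507.75 -> No
Not divisible by 4, so NOT a leap year

No


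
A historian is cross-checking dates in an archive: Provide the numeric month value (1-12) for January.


Calendar month order:
1. January <--
2. February
January is month number 1

1


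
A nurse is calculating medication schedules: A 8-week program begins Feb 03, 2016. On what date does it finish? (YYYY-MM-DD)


Start: 2016-02-03
Weeks to add: 8
Convert to days: 8 x 7 = 56 days
Add 56 days to 2016-02-03
Result: 2016-03-30

2016-03-30


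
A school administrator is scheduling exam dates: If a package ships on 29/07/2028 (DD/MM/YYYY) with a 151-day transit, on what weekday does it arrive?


Start: 2028-07-29 (Saturday)
Step 1 - find target date: add 151 days
  2028-07-29 + 151 days = 2028-12-27
Step 2 - day of week:
  151 mod 7 = 4
  Saturday + 4 days -> Wednesday
Result: Wednesday (2028-12-27)

Wednesday


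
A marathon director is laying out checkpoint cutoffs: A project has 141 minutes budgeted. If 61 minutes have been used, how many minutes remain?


Total budget: 141 minutes
Time used: 61 minutes
Remaining: 141 - 61 = 80 minutes
Percent used: 43.3%
Percent remaining: 56.7%

80


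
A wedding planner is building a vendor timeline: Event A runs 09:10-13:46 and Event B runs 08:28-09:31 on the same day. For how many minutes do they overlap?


Interval A: [550, 826] minutes from midnight
Interval B: [508, 571] minutes from midnight
Overlap start = max(550, 508) = 550
Overlap end = min(826, 571) = 571
Overlap = 571 - 550 = 21 minutes

21


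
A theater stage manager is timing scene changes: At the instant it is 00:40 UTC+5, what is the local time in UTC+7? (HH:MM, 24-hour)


Local time: 00:40 at UTC+5 (offset 5h)
Target zone: UTC+7 (offset 7h)
Difference: 7 - (5) = 2 hours
Calculation: 0 + (2) = 2
Result: 02:40

02:40


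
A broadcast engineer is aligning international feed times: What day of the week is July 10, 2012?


Date: 2012-07-10
January 1, 2012 is a Sunday
Day of year: 192
Offset from Jan 1: 191 days
191 mod 7 = 2
Result: Tuesday

Tuesday


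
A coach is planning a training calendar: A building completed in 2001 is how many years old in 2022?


Birth year: 2001
Current year: 2022
Age = current year - birth year
Age = 2022 - 2001 = 21

21


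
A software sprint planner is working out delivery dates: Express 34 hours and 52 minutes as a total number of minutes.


Hours: 34
Extra minutes: 52
Minutes per hour: 60
Hours to minutes: 34 x 60 = 2040
Total: 2040 + 52 = 2092

2092


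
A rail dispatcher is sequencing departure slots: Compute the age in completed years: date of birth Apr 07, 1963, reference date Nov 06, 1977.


Birth: 1963-04-07
Reference: 1977-11-06
Year difference: 1977 - 1963 = 14
Has birthday (04-07) occurred by 11-06? Yes
Age in full years: 14

14


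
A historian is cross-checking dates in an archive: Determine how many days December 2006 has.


Month: December
Year: 2006
December is a 31-day month
Total: 31 days

31


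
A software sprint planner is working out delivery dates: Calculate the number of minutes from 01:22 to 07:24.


Start time: 01:22 = 82 minutes from midnight
End time: 07:24 = 444 minutes from midnight
Difference: 444 - 82 = 362 minutes
That is 6 hours and 2 minutes

362


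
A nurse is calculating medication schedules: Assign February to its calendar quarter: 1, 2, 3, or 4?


Month: February (month 2)
Q1: January-March (months 1-3)
Q2: April-June (months 4-6)
Q3: July-September (months 7-9)
Q4: October-December (months 10-12)
Month 2 falls in Q1

1


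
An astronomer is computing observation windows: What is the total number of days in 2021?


Year: 2021
Check leap year rules:
Divisible by 4? No
2021 is not a leap year
Days: 365

365


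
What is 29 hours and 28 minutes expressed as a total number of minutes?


Hours: 29
Minutes: 28
Convert hours to minutes: 29 x 60 = 1740
Add remaining minutes: 1740 + 28 = 1768

1768


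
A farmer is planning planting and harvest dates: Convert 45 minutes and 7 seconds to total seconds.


Minutes: 45
Extra seconds: 7
Seconds per minute: 60
Minutes to seconds: 45 x 60 = 2700
Total: 2700 + 7 = 2707

2707


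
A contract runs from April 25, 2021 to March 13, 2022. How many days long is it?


Start date: 2021-04-25
End date: 2022-03-13
Apr 2021: +6 days
May 2021: +31 days
Jun 2021: +30 days
... (9 more months)
Total: 322 days

322


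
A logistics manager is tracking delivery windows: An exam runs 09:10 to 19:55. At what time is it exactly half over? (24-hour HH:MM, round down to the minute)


Start time: 09:10 = 550 minutes from midnight
End time: 19:55 = 1195 minutes from midnight
Sum: 550 + 1195 = 1745
Midpoint: 1745 / 2 = 872 minutes
Convert: 872 / 60 = 14 hours, 32 minutes
Result: 14:32

14:32


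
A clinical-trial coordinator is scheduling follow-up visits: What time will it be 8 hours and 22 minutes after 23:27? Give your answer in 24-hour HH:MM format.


Start time: 23:27
Adding: 8 hours 22 minutes
Minutes: 27 + 22 = 49
Hours: 23 + 8 + 0 = 31
Hour wraparound: 31 mod 24 = 7
Result: 07:49

07:49


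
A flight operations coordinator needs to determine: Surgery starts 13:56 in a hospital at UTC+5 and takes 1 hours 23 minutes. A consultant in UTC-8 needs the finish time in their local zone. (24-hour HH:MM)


Start: 13:56 in UTC+5
Step 1 - add duration:
  minutes: 56 + 23 = 79 (carry 1h)
  hours: 13 + 1 + 1 = 15
  end in UTC+5: 15:19
Step 2 - convert UTC+5 -> UTC-8:
  offset difference: -8 - (5) = -13 hours
  15 + (-13) = 2 -> mod 24 = 2
Result: 02:19 in UTC-8

02:19


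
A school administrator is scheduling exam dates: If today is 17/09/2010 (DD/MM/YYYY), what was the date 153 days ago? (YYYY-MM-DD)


Start: 2010-09-17
Subtracting 153 days
Days already passed in September: 17
After going back through September: 136 more days to subtract
August 2010: 31 days, 105 remaining
July 2010: 31 days, 74 remaining
June 2010: 30 days, 44 remaining
May 2010: 31 days, 13 remaining
Result: 2010-04-17

2010-04-17


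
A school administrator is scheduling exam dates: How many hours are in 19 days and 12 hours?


Days: 19
Extra hours: 12
Hours per day: 24
Days to hours: 19 x 24 = 456
Total: 456 + 12 = 468

468


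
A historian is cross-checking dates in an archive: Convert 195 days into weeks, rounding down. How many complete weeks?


Total days: 195
Days per week: 7
Division: 195 / 7 = 27 remainder 6
Complete weeks: 27
Remaining days: 6

27


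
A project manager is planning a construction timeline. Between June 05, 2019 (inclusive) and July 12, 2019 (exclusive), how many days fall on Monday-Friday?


Start: 2019-06-05 (Wednesday)
End (exclusive): 2019-07-12 (Friday)
Total calendar days: 37
Full weeks: 37 // 7 = 5 -> 25 weekdays
Remaining 2 days starting on Wednesday:
  Wed(w), Thu(w) -> 2 weekdays
Total business days: 25 + 2 = 27

27


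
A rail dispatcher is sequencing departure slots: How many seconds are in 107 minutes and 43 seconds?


Minutes: 107
Seconds: 43
Convert minutes to seconds: 107 x 60 = 6420
Add remaining seconds: 6420 + 43 = 6463

6463


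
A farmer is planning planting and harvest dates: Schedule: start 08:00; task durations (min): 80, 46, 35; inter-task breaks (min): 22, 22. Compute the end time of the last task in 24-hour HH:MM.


Start: 08:00 = 480 min from midnight
  after task 1 (80 min): 09:20
  after break (22 min): 09:42
  after task 2 (46 min): 10:28
  after break (22 min): 10:50
  after task 3 (35 min): 11:25
Total elapsed: 205 minutes
End time: 11:25

11:25


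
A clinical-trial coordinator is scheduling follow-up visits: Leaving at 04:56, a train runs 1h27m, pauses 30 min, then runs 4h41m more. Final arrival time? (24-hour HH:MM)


Depart: 04:56
Leg 1: +87 min -> 06:23
Layover: +30 min -> 06:53
Leg 2: +281 min -> 11:34
Total travel: 398 minutes = 6h 38m
Arrival: 11:34

11:34


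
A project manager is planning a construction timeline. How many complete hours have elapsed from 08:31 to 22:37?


Start: 08:31
End: 22:37
Hour difference: 22 - 8 = 14 hours
Minute difference: 37 - 31 = 6 minutes
Total minutes: 846
Complete hours: 846 / 60 = 14 (remainder 6)

14


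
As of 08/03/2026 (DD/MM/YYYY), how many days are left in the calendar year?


Start: March 08, 2026
End: December 31, 2026
Days left in March: 23
April: 30
May: 31
June: 30
July: 31
... plus remaining months
Sum of remaining months: 275
Total: 23 + 275 = 298

298


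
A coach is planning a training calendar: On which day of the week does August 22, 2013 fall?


Date: 2013-08-22
January 1, 2013 is a Tuesday
Day of year: 234
Offset from Jan 1: 233 days
233 mod 7 = 2
Result: Thursday

Thursday


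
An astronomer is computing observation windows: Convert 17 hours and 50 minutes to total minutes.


Hours: 17
Extra minutes: 50
Minutes per hour: 60
Hours to minutes: 17 x 60 = 1020
Total: 1020 + 50 = 1070

1070


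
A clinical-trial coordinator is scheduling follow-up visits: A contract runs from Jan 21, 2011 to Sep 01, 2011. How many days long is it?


Start date: 2011-01-21
End date: 2011-09-01
Jan 2011: +11 days
Feb 2011: +28 days
Mar 2011: +31 days
... (5 more months)
Total: 223 days

223


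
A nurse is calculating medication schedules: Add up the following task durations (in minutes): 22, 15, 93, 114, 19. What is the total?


Durations: 22, 15, 93, 114, 19
Running sum: 22
+ 15 = 37
+ 93 = 130
+ 114 = 244
+ 19 = 263
Total duration: 263 minutes
That is 4 hours and 23 minutes

263


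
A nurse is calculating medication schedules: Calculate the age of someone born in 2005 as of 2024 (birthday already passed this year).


Birth year: 2005
Current year: 2024
Age = current year - birth year
Age = 2024 - 2005 = 19

19


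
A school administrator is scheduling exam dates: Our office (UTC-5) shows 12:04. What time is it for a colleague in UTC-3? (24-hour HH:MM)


Local time: 12:04 at UTC-5 (offset -5h)
Target zone: UTC-3 (offset -3h)
Difference: -3 - (-5) = 2 hours
Calculation: 12 + (2) = 14
Result: 14:04

14:04


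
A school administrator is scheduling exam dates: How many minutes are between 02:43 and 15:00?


Start time: 02:43 = 163 minutes from midnight
End time: 15:00 = 900 minutes from midnight
Difference: 900 - 163 = 737 minutes
That is 12 hours and 17 minutes

737


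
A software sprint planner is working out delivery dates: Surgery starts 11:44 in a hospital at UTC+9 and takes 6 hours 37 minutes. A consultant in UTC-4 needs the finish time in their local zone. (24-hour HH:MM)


Start: 11:44 in UTC+9
Step 1 - add duration:
  minutes: 44 + 37 = 81 (carry 1h)
  hours: 11 + 6 + 1 = 18
  end in UTC+9: 18:21
Step 2 - convert UTC+9 -> UTC-4:
  offset difference: -4 - (9) = -13 hours
  18 + (-13) = 5 -> mod 24 = 5
Result: 05:21 in UTC-4

05:21


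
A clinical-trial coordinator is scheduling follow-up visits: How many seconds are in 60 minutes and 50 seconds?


Minutes: 60
Extra seconds: 50
Seconds per minute: 60
Minutes to seconds: 60 x 60 = 3600
Total: 3600 + 50 = 3650

3650


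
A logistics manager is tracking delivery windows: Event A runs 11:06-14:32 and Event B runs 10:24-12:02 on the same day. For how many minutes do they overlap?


Interval A: [666, 872] minutes from midnight
Interval B: [624, 722] minutes from midnight
Overlap start = max(666, 624) = 666
Overlap end = min(872, 722) = 722
Overlap = 722 - 666 = 56 minutes

56


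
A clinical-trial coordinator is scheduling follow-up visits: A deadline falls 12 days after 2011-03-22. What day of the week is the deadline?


Start: 2011-03-22 (Tuesday)
Step 1 - find target date: add 12 days
  2011-03-22 + 12 days = 2011-04-03
Step 2 - day of week:
  12 mod 7 = 5
  Tuesday + 5 days -> Sunday
Result: Sunday (2011-04-03)

Sunday


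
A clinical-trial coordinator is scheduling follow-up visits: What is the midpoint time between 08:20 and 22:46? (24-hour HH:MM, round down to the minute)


Start time: 08:20 = 500 minutes from midnight
End time: 22:46 = 1366 minutes from midnight
Sum: 500 + 1366 = 1866
Midpoint: 1866 / 2 = 933 minutes
Convert: 933 / 60 = 15 hours, 33 minutes
Result: 15:33

15:33


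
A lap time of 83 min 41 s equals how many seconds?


Minutes: 83
Seconds: 41
Convert minutes to seconds: 83 x 60 = 4980
Add remaining seconds: 4980 + 41 = 5021

5021


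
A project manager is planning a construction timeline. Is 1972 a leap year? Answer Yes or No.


Year: 1972
Divisible by 4? 1972 / 4 = 493.0 -> Yes
Divisible by 100? 1972 / 100 = 19.72 -> No
Divisible by 4 but not 100, so it IS a leap year

Yes


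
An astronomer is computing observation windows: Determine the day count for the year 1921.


Year: 1921
Check leap year rules:
Divisible by 4? No
1921 is not a leap year
Days: 365

365


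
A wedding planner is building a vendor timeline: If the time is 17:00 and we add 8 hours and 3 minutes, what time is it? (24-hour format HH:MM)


Start time: 17:00
Adding: 8 hours 3 minutes
Minutes: 0 + 3 = 3
Hours: 17 + 8 + 0 = 25
Hour wraparound: 25 mod 24 = 1
Result: 01:03

01:03


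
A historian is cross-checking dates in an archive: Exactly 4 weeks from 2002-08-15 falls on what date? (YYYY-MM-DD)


Start: 2002-08-15
Weeks to add: 4
Convert to days: 4 x 7 = 28 days
Add 28 days to 2002-08-15
Result: 2002-09-12

2002-09-12


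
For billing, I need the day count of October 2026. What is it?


Month: October
Year: 2026
October is a 31-day month
Total: 31 days

31


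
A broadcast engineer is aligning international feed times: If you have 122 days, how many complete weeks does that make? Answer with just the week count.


Total days: 122
Days per week: 7
Division: 122 / 7 = 17 remainder 3
Complete weeks: 17
Remaining days: 3

17


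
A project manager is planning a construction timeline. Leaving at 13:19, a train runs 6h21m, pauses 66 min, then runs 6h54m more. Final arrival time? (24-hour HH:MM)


Depart: 13:19
Leg 1: +381 min -> 19:40
Layover: +66 min -> 20:46
Leg 2: +414 min -> 03:40
Total travel: 861 minutes = 14h 21m
Arrival: 03:40

03:40


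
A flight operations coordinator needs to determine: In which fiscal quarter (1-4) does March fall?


Month: March (month 3)
Q1: January-March (months 1-3)
Q2: April-June (months 4-6)
Q3: July-September (months 7-9)
Q4: October-December (months 10-12)
Month 3 falls in Q1

1


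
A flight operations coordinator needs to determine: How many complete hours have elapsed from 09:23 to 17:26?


Start: 09:23
End: 17:26
Hour difference: 17 - 9 = 8 hours
Minute difference: 26 - 23 = 3 minutes
Total minutes: 483
Complete hours: 483 / 60 = 8 (remainder 3)

8


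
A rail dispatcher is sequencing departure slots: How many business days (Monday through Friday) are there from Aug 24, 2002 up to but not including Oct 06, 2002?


Start: 2002-08-24 (Saturday)
End (exclusive): 2002-10-06 (Sunday)
Total calendar days: 43
Full weeks: 43 // 7 = 6 -> 30 weekdays
Remaining 1 days starting on Saturday:
  Sat(-) -> 0 weekdays
Total business days: 30 + 0 = 30

30


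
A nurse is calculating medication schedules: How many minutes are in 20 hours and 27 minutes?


Hours: 20
Minutes: 27
Convert hours to minutes: 20 x 60 = 1200
Add remaining minutes: 1200 + 27 = 1227

1227


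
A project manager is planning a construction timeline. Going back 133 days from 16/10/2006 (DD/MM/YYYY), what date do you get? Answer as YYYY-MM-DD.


Start: 2006-10-16
Subtracting 133 days
Days already passed in October: 16
After going back through October: 117 more days to subtract
September 2006: 30 days, 87 remaining
August 2006: 31 days, 56 remaining
July 2006: 31 days, 25 remaining
June 2006 has 30 days, need 25
Result: 2006-06-05

2006-06-05


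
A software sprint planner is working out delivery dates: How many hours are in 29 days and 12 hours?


Days: 29
Extra hours: 12
Hours per day: 24
Days to hours: 29 x 24 = 696
Total: 696 + 12 = 708

708


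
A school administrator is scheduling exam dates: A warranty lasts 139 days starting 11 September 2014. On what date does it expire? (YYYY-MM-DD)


Start: 2014-09-11
Adding 139 days
Days remaining in September: 19
After September: 120 days still to add
October 2014: 31 days, 89 remaining
November 2014: 30 days, 59 remaining
December 2014: 31 days, 28 remaining
January 2015 has 31 days, need 28
Result: 2015-01-28

2015-01-28


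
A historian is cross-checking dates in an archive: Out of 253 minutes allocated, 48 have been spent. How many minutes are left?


Total budget: 253 minutes
Time used: 48 minutes
Remaining: 253 - 48 = 205 minutes
Percent used: 19.0%
Percent remaining: 81.0%

205


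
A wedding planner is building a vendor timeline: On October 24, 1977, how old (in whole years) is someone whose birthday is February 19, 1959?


Birth: 1959-02-19
Reference: 1977-10-24
Year difference: 1977 - 1959 = 18
Has birthday (02-19) occurred by 10-24? Yes
Age in full years: 18

18


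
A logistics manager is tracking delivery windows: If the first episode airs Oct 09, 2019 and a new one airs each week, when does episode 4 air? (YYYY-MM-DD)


First occurrence: 2019-10-09 (occurrence 1)
Each occurrence is 7 days after the previous.
Occurrence 4 is 3 weeks after the first.
3 weeks = 21 days
2019-10-09 + 21 days = 2019-10-30

2019-10-30


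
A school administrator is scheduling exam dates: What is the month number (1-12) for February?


Calendar month order:
1. January
2. February <--
3. March
February is month number 2

2


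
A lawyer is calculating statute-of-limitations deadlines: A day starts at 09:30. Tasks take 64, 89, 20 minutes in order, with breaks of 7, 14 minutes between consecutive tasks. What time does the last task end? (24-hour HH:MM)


Start: 09:30 = 570 min from midnight
  after task 1 (64 min): 10:34
  after break (7 min): 10:41
  after task 2 (89 min): 12:10
  after break (14 min): 12:24
  after task 3 (20 min): 12:44
Total elapsed: 194 minutes
End time: 12:44

12:44


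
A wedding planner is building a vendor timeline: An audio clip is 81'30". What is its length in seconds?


Minutes: 81
Seconds: 30
Convert minutes to seconds: 81 x 60 = 4860
Add remaining seconds: 4860 + 30 = 4890

4890


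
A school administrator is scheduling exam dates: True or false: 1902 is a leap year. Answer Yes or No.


Year: 1902
Divisible by 4? 1902 / 4 = 475.5 -> No
Not divisible by 4, so NOT a leap year

No


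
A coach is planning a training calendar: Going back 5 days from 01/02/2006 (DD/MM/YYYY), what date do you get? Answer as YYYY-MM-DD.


Start: 2006-02-01
Subtracting 5 days
Days already passed in February: 1
After going back through February: 4 more days to subtract
January 2006 has 31 days, need 4
Result: 2006-01-27

2006-01-27


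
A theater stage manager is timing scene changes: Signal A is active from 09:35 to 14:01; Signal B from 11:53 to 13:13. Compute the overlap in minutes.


Interval A: [575, 841] minutes from midnight
Interval B: [713, 793] minutes from midnight
Overlap start = max(575, 713) = 713
Overlap end = min(841, 793) = 793
Overlap = 793 - 713 = 80 minutes

80


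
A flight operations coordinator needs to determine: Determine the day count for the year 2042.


Year: 2042
Check leap year rules:
Divisible by 4? No
2042 is not a leap year
Days: 365

365


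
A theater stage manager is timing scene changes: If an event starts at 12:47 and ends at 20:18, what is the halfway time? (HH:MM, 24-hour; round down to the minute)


Start time: 12:47 = 767 minutes from midnight
End time: 20:18 = 1218 minutes from midnight
Sum: 767 + 1218 = 1985
Midpoint: 1985 / 2 = 992 minutes
Convert: 992 / 60 = 16 hours, 32 minutes
Result: 16:32

16:32


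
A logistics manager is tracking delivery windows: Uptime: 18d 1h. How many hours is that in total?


Days: 18
Extra hours: 1
Hours per day: 24
Days to hours: 18 x 24 = 432
Total: 432 + 1 = 433

433


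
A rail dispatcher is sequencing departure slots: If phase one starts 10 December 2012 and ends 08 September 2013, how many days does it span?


Start date: 2012-12-10
End date: 2013-09-08
Dec 2012: +22 days
Jan 2013: +31 days
Feb 2013: +28 days
... (7 more months)
Total: 272 days

272


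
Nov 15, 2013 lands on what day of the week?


Date: 2013-11-15
January 1, 2013 is a Tuesday
Day of year: 319
Offset from Jan 1: 318 days
318 mod 7 = 3
Result: Friday

Friday


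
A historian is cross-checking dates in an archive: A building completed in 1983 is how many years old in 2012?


Birth year: 1983
Current year: 2012
Age = current year - birth year
Age = 2012 - 1983 = 29

29


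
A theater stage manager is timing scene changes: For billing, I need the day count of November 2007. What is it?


Month: November
Year: 2007
November is a 30-day month
Total: 30 days

30


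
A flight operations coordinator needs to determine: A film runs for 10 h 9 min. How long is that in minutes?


Hours: 10
Minutes: 9
Convert hours to minutes: 10 x 60 = 600
Add remaining minutes: 600 + 9 = 609

609


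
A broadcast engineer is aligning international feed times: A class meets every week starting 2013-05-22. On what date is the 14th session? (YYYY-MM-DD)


First occurrence: 2013-05-22 (occurrence 1)
Each occurrence is 7 days after the previous.
Occurrence 14 is 13 weeks after the first.
13 weeks = 91 days
2013-05-22 + 91 days = 2013-08-21

2013-08-21


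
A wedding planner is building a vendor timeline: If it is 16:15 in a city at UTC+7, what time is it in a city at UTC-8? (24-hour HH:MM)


Local time: 16:15 at UTC+7 (offset 7h)
Target zone: UTC-8 (offset -8h)
Difference: -8 - (7) = -15 hours
Calculation: 16 + (-15) = 1
Result: 01:15

01:15
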